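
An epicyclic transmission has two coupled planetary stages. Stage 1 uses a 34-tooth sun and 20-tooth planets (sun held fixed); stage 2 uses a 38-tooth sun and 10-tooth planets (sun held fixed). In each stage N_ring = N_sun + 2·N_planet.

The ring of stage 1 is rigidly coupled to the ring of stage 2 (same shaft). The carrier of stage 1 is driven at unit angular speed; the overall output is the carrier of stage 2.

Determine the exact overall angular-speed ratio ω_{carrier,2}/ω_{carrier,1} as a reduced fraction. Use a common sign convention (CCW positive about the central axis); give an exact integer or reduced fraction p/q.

261/296

Stage 1: N_ring = 34 + 2·20 = 74
Stage 1: 34(ω_s−ω_c) = −74(ω_r−ω_c),  ω_s=0, ω_c=1
Stage 1: ω_r = 1 − (34/74)(0−1) = 54/37
  ⇒ ω_r¹/ω_c¹ = 54/37
Stage 2: N_ring = 38 + 2·10 = 58
Stage 2: 38(ω_s−ω_c) = −58(ω_r−ω_c),  ω_s=0, ω_r=1
Stage 2: 38(0−ω_c) = −58(1−ω_c)  ⇒  96ω_c = 58  ⇒  ω_c = 29/48
  ⇒ ω_c²/ω_r² = 29/48
Coupling ω_r² = ω_r¹ ⇒ overall = 54/37 × 29/48 = 261/296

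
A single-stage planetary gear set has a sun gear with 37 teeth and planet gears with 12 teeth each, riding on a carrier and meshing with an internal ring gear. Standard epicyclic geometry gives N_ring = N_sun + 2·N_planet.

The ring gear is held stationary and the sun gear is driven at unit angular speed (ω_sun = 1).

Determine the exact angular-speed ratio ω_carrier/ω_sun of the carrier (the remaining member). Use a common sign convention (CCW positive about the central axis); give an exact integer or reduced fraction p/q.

37/98

N_ring = 37 + 2·12 = 61
37(ω_s−ω_c) = −61(ω_r−ω_c),  ω_r=0, ω_s=1
37(1−ω_c) = −61(0−ω_c)  ⇒  98ω_c = 37  ⇒  ω_c = 37/98
ω_c/ω_s = 37/98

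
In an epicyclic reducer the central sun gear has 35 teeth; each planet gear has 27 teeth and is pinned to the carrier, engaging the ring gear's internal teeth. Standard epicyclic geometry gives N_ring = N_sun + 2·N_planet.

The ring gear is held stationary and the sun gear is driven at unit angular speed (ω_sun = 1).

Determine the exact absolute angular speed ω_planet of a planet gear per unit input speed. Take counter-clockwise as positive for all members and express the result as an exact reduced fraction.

N_ring = 35 + 2·27 = 89
35(ω_s−ω_c) = −89(ω_r−ω_c),  ω_r=0, ω_s=1
35(1−ω_c) = −89(0−ω_c)  ⇒  124ω_c = 35  ⇒  ω_c = 35/124
sun–planet: 35·(1−35/124) = −27·(ω_p−ω_c)  ⇒  ω_p−ω_c = −(35/27)·(89/124) = -3115/3348
ω_p = 35/124 − 3115/3348 = -35/54

-35/54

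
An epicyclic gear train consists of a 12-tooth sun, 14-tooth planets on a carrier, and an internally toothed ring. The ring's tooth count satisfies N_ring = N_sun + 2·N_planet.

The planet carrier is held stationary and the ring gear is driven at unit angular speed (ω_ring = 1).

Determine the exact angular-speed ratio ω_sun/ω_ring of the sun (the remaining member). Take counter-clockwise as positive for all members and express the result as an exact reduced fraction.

N_ring = 12 + 2·14 = 40
12(ω_s−ω_c) = −40(ω_r−ω_c),  ω_c=0, ω_r=1
ω_s = 0 − (40/12)(1−0) = -10/3
ω_s/ω_r = -10/3

-10/3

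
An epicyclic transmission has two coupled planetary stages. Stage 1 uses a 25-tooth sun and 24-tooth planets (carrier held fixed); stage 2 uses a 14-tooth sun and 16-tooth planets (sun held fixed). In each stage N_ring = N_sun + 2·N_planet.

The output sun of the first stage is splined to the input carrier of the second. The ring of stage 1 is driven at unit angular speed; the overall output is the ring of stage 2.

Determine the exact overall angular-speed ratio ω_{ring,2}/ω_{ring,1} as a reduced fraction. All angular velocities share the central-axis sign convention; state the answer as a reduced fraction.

-438/115

Stage 1: N_ring = 25 + 2·24 = 73
Stage 1: 25(ω_s−ω_c) = −73(ω_r−ω_c),  ω_c=0, ω_r=1
Stage 1: ω_s = 0 − (73/25)(1−0) = -73/25
  ⇒ ω_s¹/ω_r¹ = -73/25
Stage 2: N_ring = 14 + 2·16 = 46
Stage 2: 14(ω_s−ω_c) = −46(ω_r−ω_c),  ω_s=0, ω_c=1
Stage 2: ω_r = 1 − (14/46)(0−1) = 30/23
  ⇒ ω_r²/ω_c² = 30/23
Coupling ω_c² = ω_s¹ ⇒ overall = -73/25 × 30/23 = -438/115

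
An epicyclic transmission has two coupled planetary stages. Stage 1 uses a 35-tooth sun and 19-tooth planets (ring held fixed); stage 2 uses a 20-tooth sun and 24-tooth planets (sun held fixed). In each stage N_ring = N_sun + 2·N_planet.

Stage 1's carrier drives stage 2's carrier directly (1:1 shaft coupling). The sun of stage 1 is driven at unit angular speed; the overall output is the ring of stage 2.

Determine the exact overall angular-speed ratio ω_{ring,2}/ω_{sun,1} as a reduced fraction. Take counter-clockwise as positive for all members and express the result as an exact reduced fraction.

385/918

Stage 1: N_ring = 35 + 2·19 = 73
Stage 1: 35(ω_s−ω_c) = −73(ω_r−ω_c),  ω_r=0, ω_s=1
Stage 1: 35(1−ω_c) = −73(0−ω_c)  ⇒  108ω_c = 35  ⇒  ω_c = 35/108
  ⇒ ω_c¹/ω_s¹ = 35/108
Stage 2: N_ring = 20 + 2·24 = 68
Stage 2: 20(ω_s−ω_c) = −68(ω_r−ω_c),  ω_s=0, ω_c=1
Stage 2: ω_r = 1 − (20/68)(0−1) = 22/17
  ⇒ ω_r²/ω_c² = 22/17
Coupling ω_c² = ω_c¹ ⇒ overall = 35/108 × 22/17 = 385/918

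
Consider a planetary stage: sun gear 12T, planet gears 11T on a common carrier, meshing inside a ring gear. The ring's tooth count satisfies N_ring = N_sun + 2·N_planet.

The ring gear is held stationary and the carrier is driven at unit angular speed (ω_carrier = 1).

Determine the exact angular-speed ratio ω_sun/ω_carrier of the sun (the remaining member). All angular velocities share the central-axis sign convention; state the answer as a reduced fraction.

23/6

N_ring = 12 + 2·11 = 34
12(ω_s−ω_c) = −34(ω_r−ω_c),  ω_r=0, ω_c=1
ω_s = 1 − (34/12)(0−1) = 23/6
ω_s/ω_c = 23/6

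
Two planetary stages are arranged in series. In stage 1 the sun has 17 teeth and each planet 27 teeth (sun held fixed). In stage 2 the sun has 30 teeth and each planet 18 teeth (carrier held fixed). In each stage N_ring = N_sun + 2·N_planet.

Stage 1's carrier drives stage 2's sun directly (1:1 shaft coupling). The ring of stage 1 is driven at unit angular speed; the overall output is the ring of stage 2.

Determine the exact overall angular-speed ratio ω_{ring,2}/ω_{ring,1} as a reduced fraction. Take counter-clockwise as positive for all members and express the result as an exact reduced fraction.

-355/968

Stage 1: N_ring = 17 + 2·27 = 71
Stage 1: 17(ω_s−ω_c) = −71(ω_r−ω_c),  ω_s=0, ω_r=1
Stage 1: 17(0−ω_c) = −71(1−ω_c)  ⇒  88ω_c = 71  ⇒  ω_c = 71/88
  ⇒ ω_c¹/ω_r¹ = 71/88
Stage 2: N_ring = 30 + 2·18 = 66
Stage 2: 30(ω_s−ω_c) = −66(ω_r−ω_c),  ω_c=0, ω_s=1
Stage 2: ω_r = 0 − (30/66)(1−0) = -5/11
  ⇒ ω_r²/ω_s² = -5/11
Coupling ω_s² = ω_c¹ ⇒ overall = 71/88 × -5/11 = -355/968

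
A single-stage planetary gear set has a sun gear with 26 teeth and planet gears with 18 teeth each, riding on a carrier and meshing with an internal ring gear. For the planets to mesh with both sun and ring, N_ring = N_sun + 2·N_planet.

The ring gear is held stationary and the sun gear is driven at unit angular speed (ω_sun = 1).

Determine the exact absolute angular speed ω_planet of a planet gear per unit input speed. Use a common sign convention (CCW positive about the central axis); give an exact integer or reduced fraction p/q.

-13/18

N_ring = 26 + 2·18 = 62
26(ω_s−ω_c) = −62(ω_r−ω_c),  ω_r=0, ω_s=1
26(1−ω_c) = −62(0−ω_c)  ⇒  88ω_c = 26  ⇒  ω_c = 13/44
sun–planet: 26·(1−13/44) = −18·(ω_p−ω_c)  ⇒  ω_p−ω_c = −(26/18)·(31/44) = -403/396
ω_p = 13/44 − 403/396 = -13/18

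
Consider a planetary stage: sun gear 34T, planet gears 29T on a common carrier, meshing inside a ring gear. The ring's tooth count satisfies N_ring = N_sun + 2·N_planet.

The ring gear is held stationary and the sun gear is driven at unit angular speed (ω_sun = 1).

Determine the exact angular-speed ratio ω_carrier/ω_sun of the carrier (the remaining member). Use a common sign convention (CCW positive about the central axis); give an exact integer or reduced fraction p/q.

N_ring = 34 + 2·29 = 92
34(ω_s−ω_c) = −92(ω_r−ω_c),  ω_r=0, ω_s=1
34(1−ω_c) = −92(0−ω_c)  ⇒  126ω_c = 34  ⇒  ω_c = 17/63
ω_c/ω_s = 17/63

17/63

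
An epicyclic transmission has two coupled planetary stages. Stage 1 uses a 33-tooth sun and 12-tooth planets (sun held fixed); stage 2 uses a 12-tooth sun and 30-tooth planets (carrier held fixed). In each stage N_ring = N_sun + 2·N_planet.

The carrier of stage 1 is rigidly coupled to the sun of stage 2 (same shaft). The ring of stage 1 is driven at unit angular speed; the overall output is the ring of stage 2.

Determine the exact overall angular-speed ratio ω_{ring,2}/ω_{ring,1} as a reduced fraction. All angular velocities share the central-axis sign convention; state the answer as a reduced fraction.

-19/180

Stage 1: N_ring = 33 + 2·12 = 57
Stage 1: 33(ω_s−ω_c) = −57(ω_r−ω_c),  ω_s=0, ω_r=1
Stage 1: 33(0−ω_c) = −57(1−ω_c)  ⇒  90ω_c = 57  ⇒  ω_c = 19/30
  ⇒ ω_c¹/ω_r¹ = 19/30
Stage 2: N_ring = 12 + 2·30 = 72
Stage 2: 12(ω_s−ω_c) = −72(ω_r−ω_c),  ω_c=0, ω_s=1
Stage 2: ω_r = 0 − (12/72)(1−0) = -1/6
  ⇒ ω_r²/ω_s² = -1/6
Coupling ω_s² = ω_c¹ ⇒ overall = 19/30 × -1/6 = -19/180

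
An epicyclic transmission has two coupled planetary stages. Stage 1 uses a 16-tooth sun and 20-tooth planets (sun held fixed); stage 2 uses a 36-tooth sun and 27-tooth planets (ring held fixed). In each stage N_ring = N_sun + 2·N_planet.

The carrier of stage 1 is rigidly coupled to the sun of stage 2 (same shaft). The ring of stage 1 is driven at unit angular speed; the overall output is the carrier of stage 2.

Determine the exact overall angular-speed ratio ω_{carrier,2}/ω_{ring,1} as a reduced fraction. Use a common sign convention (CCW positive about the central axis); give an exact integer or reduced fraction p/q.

2/9

Stage 1: N_ring = 16 + 2·20 = 56
Stage 1: 16(ω_s−ω_c) = −56(ω_r−ω_c),  ω_s=0, ω_r=1
Stage 1: 16(0−ω_c) = −56(1−ω_c)  ⇒  72ω_c = 56  ⇒  ω_c = 7/9
  ⇒ ω_c¹/ω_r¹ = 7/9
Stage 2: N_ring = 36 + 2·27 = 90
Stage 2: 36(ω_s−ω_c) = −90(ω_r−ω_c),  ω_r=0, ω_s=1
Stage 2: 36(1−ω_c) = −90(0−ω_c)  ⇒  126ω_c = 36  ⇒  ω_c = 2/7
  ⇒ ω_c²/ω_s² = 2/7
Coupling ω_s² = ω_c¹ ⇒ overall = 7/9 × 2/7 = 2/9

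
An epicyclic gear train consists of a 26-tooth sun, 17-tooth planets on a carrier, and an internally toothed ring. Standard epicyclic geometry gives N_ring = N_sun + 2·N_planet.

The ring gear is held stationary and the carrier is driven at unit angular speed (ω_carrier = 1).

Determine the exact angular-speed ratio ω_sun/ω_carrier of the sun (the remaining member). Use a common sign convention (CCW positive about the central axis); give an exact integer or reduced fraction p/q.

43/13

N_ring = 26 + 2·17 = 60
26(ω_s−ω_c) = −60(ω_r−ω_c),  ω_r=0, ω_c=1
ω_s = 1 − (60/26)(0−1) = 43/13
ω_s/ω_c = 43/13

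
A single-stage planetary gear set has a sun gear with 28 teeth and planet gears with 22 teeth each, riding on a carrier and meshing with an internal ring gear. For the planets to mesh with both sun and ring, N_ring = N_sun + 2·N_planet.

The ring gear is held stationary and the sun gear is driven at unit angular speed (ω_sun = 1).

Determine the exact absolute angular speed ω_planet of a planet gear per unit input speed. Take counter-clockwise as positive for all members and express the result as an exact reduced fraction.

-7/11

N_ring = 28 + 2·22 = 72
28(ω_s−ω_c) = −72(ω_r−ω_c),  ω_r=0, ω_s=1
28(1−ω_c) = −72(0−ω_c)  ⇒  100ω_c = 28  ⇒  ω_c = 7/25
sun–planet: 28·(1−7/25) = −22·(ω_p−ω_c)  ⇒  ω_p−ω_c = −(28/22)·(18/25) = -252/275
ω_p = 7/25 − 252/275 = -7/11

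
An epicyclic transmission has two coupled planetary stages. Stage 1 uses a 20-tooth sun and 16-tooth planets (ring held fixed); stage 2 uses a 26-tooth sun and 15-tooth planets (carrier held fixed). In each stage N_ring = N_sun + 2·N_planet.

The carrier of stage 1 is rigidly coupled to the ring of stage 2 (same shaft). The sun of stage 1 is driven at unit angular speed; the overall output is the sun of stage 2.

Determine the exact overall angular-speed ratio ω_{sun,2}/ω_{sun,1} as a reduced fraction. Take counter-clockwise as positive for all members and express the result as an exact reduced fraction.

-70/117

Stage 1: N_ring = 20 + 2·16 = 52
Stage 1: 20(ω_s−ω_c) = −52(ω_r−ω_c),  ω_r=0, ω_s=1
Stage 1: 20(1−ω_c) = −52(0−ω_c)  ⇒  72ω_c = 20  ⇒  ω_c = 5/18
  ⇒ ω_c¹/ω_s¹ = 5/18
Stage 2: N_ring = 26 + 2·15 = 56
Stage 2: 26(ω_s−ω_c) = −56(ω_r−ω_c),  ω_c=0, ω_r=1
Stage 2: ω_s = 0 − (56/26)(1−0) = -28/13
  ⇒ ω_s²/ω_r² = -28/13
Coupling ω_r² = ω_c¹ ⇒ overall = 5/18 × -28/13 = -70/117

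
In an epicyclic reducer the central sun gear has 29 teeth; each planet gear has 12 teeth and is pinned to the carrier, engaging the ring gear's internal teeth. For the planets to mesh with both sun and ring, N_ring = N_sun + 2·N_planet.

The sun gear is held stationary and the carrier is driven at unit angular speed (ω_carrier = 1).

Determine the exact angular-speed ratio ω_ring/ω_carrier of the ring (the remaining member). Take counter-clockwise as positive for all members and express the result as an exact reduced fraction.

82/53

N_ring = 29 + 2·12 = 53
29(ω_s−ω_c) = −53(ω_r−ω_c),  ω_s=0, ω_c=1
ω_r = 1 − (29/53)(0−1) = 82/53
ω_r/ω_c = 82/53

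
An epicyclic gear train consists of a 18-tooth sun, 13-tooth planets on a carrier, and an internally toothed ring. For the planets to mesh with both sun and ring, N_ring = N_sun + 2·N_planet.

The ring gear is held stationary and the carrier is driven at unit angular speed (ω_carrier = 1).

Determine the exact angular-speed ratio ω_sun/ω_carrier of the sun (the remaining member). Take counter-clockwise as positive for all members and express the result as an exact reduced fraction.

31/9

N_ring = 18 + 2·13 = 44
18(ω_s−ω_c) = −44(ω_r−ω_c),  ω_r=0, ω_c=1
ω_s = 1 − (44/18)(0−1) = 31/9
ω_s/ω_c = 31/9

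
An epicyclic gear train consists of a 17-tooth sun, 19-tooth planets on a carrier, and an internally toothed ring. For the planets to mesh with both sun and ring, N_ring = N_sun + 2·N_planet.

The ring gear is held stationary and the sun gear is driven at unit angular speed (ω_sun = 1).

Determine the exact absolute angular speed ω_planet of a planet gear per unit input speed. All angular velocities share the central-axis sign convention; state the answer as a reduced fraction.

N_ring = 17 + 2·19 = 55
17(ω_s−ω_c) = −55(ω_r−ω_c),  ω_r=0, ω_s=1
17(1−ω_c) = −55(0−ω_c)  ⇒  72ω_c = 17  ⇒  ω_c = 17/72
sun–planet: 17·(1−17/72) = −19·(ω_p−ω_c)  ⇒  ω_p−ω_c = −(17/19)·(55/72) = -935/1368
ω_p = 17/72 − 935/1368 = -17/38

-17/38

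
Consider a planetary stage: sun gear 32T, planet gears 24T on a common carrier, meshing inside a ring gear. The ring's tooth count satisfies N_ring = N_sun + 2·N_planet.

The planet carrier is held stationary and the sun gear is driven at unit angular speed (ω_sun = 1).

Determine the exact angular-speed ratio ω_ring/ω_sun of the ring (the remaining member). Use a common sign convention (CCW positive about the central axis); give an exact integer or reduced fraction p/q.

-2/5

N_ring = 32 + 2·24 = 80
32(ω_s−ω_c) = −80(ω_r−ω_c),  ω_c=0, ω_s=1
ω_r = 0 − (32/80)(1−0) = -2/5
ω_r/ω_s = -2/5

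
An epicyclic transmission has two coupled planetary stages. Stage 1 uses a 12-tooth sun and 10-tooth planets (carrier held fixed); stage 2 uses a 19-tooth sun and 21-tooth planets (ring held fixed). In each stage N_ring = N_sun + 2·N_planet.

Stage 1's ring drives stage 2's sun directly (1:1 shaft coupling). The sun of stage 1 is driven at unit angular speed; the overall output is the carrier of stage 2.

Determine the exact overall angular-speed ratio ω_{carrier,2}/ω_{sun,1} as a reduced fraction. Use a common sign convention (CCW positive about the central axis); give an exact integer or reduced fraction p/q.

Stage 1: N_ring = 12 + 2·10 = 32
Stage 1: 12(ω_s−ω_c) = −32(ω_r−ω_c),  ω_c=0, ω_s=1
Stage 1: ω_r = 0 − (12/32)(1−0) = -3/8
  ⇒ ω_r¹/ω_s¹ = -3/8
Stage 2: N_ring = 19 + 2·21 = 61
Stage 2: 19(ω_s−ω_c) = −61(ω_r−ω_c),  ω_r=0, ω_s=1
Stage 2: 19(1−ω_c) = −61(0−ω_c)  ⇒  80ω_c = 19  ⇒  ω_c = 19/80
  ⇒ ω_c²/ω_s² = 19/80
Coupling ω_s² = ω_r¹ ⇒ overall = -3/8 × 19/80 = -57/640

-57/640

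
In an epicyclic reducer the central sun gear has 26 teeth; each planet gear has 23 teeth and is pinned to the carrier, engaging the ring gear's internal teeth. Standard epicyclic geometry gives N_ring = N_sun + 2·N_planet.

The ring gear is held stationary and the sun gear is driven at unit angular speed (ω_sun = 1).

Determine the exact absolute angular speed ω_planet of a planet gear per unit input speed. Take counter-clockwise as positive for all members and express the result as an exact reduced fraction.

N_ring = 26 + 2·23 = 72
26(ω_s−ω_c) = −72(ω_r−ω_c),  ω_r=0, ω_s=1
26(1−ω_c) = −72(0−ω_c)  ⇒  98ω_c = 26  ⇒  ω_c = 13/49
sun–planet: 26·(1−13/49) = −23·(ω_p−ω_c)  ⇒  ω_p−ω_c = −(26/23)·(36/49) = -936/1127
ω_p = 13/49 − 936/1127 = -13/23

-13/23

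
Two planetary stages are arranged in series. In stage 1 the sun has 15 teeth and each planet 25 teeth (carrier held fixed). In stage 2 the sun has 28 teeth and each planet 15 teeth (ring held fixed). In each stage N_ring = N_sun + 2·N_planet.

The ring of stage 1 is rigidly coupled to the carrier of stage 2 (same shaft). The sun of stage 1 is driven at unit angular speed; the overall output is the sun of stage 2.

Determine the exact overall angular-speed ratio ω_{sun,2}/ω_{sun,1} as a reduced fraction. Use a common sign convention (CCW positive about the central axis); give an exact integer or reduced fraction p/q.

Stage 1: N_ring = 15 + 2·25 = 65
Stage 1: 15(ω_s−ω_c) = −65(ω_r−ω_c),  ω_c=0, ω_s=1
Stage 1: ω_r = 0 − (15/65)(1−0) = -3/13
  ⇒ ω_r¹/ω_s¹ = -3/13
Stage 2: N_ring = 28 + 2·15 = 58
Stage 2: 28(ω_s−ω_c) = −58(ω_r−ω_c),  ω_r=0, ω_c=1
Stage 2: ω_s = 1 − (58/28)(0−1) = 43/14
  ⇒ ω_s²/ω_c² = 43/14
Coupling ω_c² = ω_r¹ ⇒ overall = -3/13 × 43/14 = -129/182

-129/182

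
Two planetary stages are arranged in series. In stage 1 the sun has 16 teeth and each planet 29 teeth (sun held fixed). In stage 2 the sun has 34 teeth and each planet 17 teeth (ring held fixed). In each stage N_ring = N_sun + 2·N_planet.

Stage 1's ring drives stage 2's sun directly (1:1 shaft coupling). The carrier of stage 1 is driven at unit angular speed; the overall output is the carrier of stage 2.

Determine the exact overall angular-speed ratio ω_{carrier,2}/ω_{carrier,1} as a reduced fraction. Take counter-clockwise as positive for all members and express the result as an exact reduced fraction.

Stage 1: N_ring = 16 + 2·29 = 74
Stage 1: 16(ω_s−ω_c) = −74(ω_r−ω_c),  ω_s=0, ω_c=1
Stage 1: ω_r = 1 − (16/74)(0−1) = 45/37
  ⇒ ω_r¹/ω_c¹ = 45/37
Stage 2: N_ring = 34 + 2·17 = 68
Stage 2: 34(ω_s−ω_c) = −68(ω_r−ω_c),  ω_r=0, ω_s=1
Stage 2: 34(1−ω_c) = −68(0−ω_c)  ⇒  102ω_c = 34  ⇒  ω_c = 1/3
  ⇒ ω_c²/ω_s² = 1/3
Coupling ω_s² = ω_r¹ ⇒ overall = 45/37 × 1/3 = 15/37

15/37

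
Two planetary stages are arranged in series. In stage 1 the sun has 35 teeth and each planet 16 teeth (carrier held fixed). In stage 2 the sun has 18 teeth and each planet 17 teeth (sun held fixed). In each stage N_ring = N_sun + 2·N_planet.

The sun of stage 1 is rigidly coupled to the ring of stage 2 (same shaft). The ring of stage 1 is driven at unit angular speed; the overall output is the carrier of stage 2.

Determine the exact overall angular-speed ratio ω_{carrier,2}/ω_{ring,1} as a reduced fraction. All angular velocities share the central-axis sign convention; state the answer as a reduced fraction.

-1742/1225

Stage 1: N_ring = 35 + 2·16 = 67
Stage 1: 35(ω_s−ω_c) = −67(ω_r−ω_c),  ω_c=0, ω_r=1
Stage 1: ω_s = 0 − (67/35)(1−0) = -67/35
  ⇒ ω_s¹/ω_r¹ = -67/35
Stage 2: N_ring = 18 + 2·17 = 52
Stage 2: 18(ω_s−ω_c) = −52(ω_r−ω_c),  ω_s=0, ω_r=1
Stage 2: 18(0−ω_c) = −52(1−ω_c)  ⇒  70ω_c = 52  ⇒  ω_c = 26/35
  ⇒ ω_c²/ω_r² = 26/35
Coupling ω_r² = ω_s¹ ⇒ overall = -67/35 × 26/35 = -1742/1225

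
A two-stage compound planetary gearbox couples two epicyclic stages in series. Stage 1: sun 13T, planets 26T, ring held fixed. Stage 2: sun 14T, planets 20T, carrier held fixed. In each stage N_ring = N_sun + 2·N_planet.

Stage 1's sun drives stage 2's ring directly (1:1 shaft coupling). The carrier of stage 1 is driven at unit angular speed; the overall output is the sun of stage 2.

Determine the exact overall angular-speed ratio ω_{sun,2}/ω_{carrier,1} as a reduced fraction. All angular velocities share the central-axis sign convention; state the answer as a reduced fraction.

Stage 1: N_ring = 13 + 2·26 = 65
Stage 1: 13(ω_s−ω_c) = −65(ω_r−ω_c),  ω_r=0, ω_c=1
Stage 1: ω_s = 1 − (65/13)(0−1) = 6
  ⇒ ω_s¹/ω_c¹ = 6
Stage 2: N_ring = 14 + 2·20 = 54
Stage 2: 14(ω_s−ω_c) = −54(ω_r−ω_c),  ω_c=0, ω_r=1
Stage 2: ω_s = 0 − (54/14)(1−0) = -27/7
  ⇒ ω_s²/ω_r² = -27/7
Coupling ω_r² = ω_s¹ ⇒ overall = 6 × -27/7 = -162/7

-162/7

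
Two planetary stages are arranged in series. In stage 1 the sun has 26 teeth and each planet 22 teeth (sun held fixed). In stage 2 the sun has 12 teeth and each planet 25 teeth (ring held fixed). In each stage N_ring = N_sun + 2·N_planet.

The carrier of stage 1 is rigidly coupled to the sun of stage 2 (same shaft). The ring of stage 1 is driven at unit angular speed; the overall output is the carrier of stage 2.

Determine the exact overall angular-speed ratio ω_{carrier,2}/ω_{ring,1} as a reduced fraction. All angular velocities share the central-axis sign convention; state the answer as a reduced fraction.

35/296

Stage 1: N_ring = 26 + 2·22 = 70
Stage 1: 26(ω_s−ω_c) = −70(ω_r−ω_c),  ω_s=0, ω_r=1
Stage 1: 26(0−ω_c) = −70(1−ω_c)  ⇒  96ω_c = 70  ⇒  ω_c = 35/48
  ⇒ ω_c¹/ω_r¹ = 35/48
Stage 2: N_ring = 12 + 2·25 = 62
Stage 2: 12(ω_s−ω_c) = −62(ω_r−ω_c),  ω_r=0, ω_s=1
Stage 2: 12(1−ω_c) = −62(0−ω_c)  ⇒  74ω_c = 12  ⇒  ω_c = 6/37
  ⇒ ω_c²/ω_s² = 6/37
Coupling ω_s² = ω_c¹ ⇒ overall = 35/48 × 6/37 = 35/296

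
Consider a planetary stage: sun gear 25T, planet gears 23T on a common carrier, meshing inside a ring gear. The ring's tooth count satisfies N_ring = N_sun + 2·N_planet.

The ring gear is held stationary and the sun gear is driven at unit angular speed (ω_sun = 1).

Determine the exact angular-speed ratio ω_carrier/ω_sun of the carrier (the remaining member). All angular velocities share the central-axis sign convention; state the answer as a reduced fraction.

N_ring = 25 + 2·23 = 71
25(ω_s−ω_c) = −71(ω_r−ω_c),  ω_r=0, ω_s=1
25(1−ω_c) = −71(0−ω_c)  ⇒  96ω_c = 25  ⇒  ω_c = 25/96
ω_c/ω_s = 25/96

25/96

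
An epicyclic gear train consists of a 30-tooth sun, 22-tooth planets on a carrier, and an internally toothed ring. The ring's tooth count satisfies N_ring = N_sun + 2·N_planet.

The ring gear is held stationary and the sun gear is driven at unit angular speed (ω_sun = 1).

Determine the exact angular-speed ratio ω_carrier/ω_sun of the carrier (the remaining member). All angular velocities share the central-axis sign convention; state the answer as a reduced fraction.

15/52

N_ring = 30 + 2·22 = 74
30(ω_s−ω_c) = −74(ω_r−ω_c),  ω_r=0, ω_s=1
30(1−ω_c) = −74(0−ω_c)  ⇒  104ω_c = 30  ⇒  ω_c = 15/52
ω_c/ω_s = 15/52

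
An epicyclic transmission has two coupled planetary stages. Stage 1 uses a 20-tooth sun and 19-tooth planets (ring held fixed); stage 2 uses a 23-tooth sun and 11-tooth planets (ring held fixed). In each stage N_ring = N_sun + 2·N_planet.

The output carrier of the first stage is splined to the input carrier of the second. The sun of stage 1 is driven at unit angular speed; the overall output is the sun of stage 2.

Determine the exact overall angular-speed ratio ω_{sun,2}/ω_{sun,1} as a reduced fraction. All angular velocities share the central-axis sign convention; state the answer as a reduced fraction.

Stage 1: N_ring = 20 + 2·19 = 58
Stage 1: 20(ω_s−ω_c) = −58(ω_r−ω_c),  ω_r=0, ω_s=1
Stage 1: 20(1−ω_c) = −58(0−ω_c)  ⇒  78ω_c = 20  ⇒  ω_c = 10/39
  ⇒ ω_c¹/ω_s¹ = 10/39
Stage 2: N_ring = 23 + 2·11 = 45
Stage 2: 23(ω_s−ω_c) = −45(ω_r−ω_c),  ω_r=0, ω_c=1
Stage 2: ω_s = 1 − (45/23)(0−1) = 68/23
  ⇒ ω_s²/ω_c² = 68/23
Coupling ω_c² = ω_c¹ ⇒ overall = 10/39 × 68/23 = 680/897

680/897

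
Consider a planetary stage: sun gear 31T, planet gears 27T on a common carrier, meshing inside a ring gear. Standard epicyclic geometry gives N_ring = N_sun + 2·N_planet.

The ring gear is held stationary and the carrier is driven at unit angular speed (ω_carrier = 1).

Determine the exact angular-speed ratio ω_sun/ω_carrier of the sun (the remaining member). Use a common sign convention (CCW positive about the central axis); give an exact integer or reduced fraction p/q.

N_ring = 31 + 2·27 = 85
31(ω_s−ω_c) = −85(ω_r−ω_c),  ω_r=0, ω_c=1
ω_s = 1 − (85/31)(0−1) = 116/31
ω_s/ω_c = 116/31

116/31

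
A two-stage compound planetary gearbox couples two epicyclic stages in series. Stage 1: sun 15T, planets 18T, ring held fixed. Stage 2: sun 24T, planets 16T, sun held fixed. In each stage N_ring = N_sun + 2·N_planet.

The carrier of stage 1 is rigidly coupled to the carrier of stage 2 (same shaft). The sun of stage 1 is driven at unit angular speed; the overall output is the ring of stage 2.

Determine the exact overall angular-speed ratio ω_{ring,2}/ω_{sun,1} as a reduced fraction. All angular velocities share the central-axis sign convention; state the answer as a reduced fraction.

25/77

Stage 1: N_ring = 15 + 2·18 = 51
Stage 1: 15(ω_s−ω_c) = −51(ω_r−ω_c),  ω_r=0, ω_s=1
Stage 1: 15(1−ω_c) = −51(0−ω_c)  ⇒  66ω_c = 15  ⇒  ω_c = 5/22
  ⇒ ω_c¹/ω_s¹ = 5/22
Stage 2: N_ring = 24 + 2·16 = 56
Stage 2: 24(ω_s−ω_c) = −56(ω_r−ω_c),  ω_s=0, ω_c=1
Stage 2: ω_r = 1 − (24/56)(0−1) = 10/7
  ⇒ ω_r²/ω_c² = 10/7
Coupling ω_c² = ω_c¹ ⇒ overall = 5/22 × 10/7 = 25/77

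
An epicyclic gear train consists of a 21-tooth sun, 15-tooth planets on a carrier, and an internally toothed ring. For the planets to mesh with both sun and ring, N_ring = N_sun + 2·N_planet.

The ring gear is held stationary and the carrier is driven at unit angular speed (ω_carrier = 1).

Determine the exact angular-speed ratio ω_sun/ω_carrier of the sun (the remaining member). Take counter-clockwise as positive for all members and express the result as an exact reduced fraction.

N_ring = 21 + 2·15 = 51
21(ω_s−ω_c) = −51(ω_r−ω_c),  ω_r=0, ω_c=1
ω_s = 1 − (51/21)(0−1) = 24/7
ω_s/ω_c = 24/7

24/7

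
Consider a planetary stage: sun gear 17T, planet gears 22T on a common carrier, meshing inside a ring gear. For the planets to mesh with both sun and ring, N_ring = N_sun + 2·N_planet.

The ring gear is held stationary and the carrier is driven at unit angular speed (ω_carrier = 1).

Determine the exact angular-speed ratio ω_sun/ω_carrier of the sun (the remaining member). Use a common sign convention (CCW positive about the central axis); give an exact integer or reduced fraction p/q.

78/17

N_ring = 17 + 2·22 = 61
17(ω_s−ω_c) = −61(ω_r−ω_c),  ω_r=0, ω_c=1
ω_s = 1 − (61/17)(0−1) = 78/17
ω_s/ω_c = 78/17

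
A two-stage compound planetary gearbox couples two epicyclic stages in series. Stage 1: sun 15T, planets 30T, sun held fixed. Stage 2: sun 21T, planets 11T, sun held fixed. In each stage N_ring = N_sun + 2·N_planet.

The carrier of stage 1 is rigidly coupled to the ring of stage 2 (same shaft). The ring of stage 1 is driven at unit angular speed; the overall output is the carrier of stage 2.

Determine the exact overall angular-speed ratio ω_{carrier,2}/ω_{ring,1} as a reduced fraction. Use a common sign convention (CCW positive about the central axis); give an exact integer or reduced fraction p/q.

215/384

Stage 1: N_ring = 15 + 2·30 = 75
Stage 1: 15(ω_s−ω_c) = −75(ω_r−ω_c),  ω_s=0, ω_r=1
Stage 1: 15(0−ω_c) = −75(1−ω_c)  ⇒  90ω_c = 75  ⇒  ω_c = 5/6
  ⇒ ω_c¹/ω_r¹ = 5/6
Stage 2: N_ring = 21 + 2·11 = 43
Stage 2: 21(ω_s−ω_c) = −43(ω_r−ω_c),  ω_s=0, ω_r=1
Stage 2: 21(0−ω_c) = −43(1−ω_c)  ⇒  64ω_c = 43  ⇒  ω_c = 43/64
  ⇒ ω_c²/ω_r² = 43/64
Coupling ω_r² = ω_c¹ ⇒ overall = 5/6 × 43/64 = 215/384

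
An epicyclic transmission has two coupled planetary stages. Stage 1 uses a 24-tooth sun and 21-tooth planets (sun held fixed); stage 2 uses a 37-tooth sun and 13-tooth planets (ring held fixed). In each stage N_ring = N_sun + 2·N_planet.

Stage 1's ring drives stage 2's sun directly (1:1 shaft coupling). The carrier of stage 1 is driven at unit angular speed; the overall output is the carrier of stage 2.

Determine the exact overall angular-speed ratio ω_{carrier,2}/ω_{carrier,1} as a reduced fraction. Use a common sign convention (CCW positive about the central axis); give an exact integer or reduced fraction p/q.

111/220

Stage 1: N_ring = 24 + 2·21 = 66
Stage 1: 24(ω_s−ω_c) = −66(ω_r−ω_c),  ω_s=0, ω_c=1
Stage 1: ω_r = 1 − (24/66)(0−1) = 15/11
  ⇒ ω_r¹/ω_c¹ = 15/11
Stage 2: N_ring = 37 + 2·13 = 63
Stage 2: 37(ω_s−ω_c) = −63(ω_r−ω_c),  ω_r=0, ω_s=1
Stage 2: 37(1−ω_c) = −63(0−ω_c)  ⇒  100ω_c = 37  ⇒  ω_c = 37/100
  ⇒ ω_c²/ω_s² = 37/100
Coupling ω_s² = ω_r¹ ⇒ overall = 15/11 × 37/100 = 111/220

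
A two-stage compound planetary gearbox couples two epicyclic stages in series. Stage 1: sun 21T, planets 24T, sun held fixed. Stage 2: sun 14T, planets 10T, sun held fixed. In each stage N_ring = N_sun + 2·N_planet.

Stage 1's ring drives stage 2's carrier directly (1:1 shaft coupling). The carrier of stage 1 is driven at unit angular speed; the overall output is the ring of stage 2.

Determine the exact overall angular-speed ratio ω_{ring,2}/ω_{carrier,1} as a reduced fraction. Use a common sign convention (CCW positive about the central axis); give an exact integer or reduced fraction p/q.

Stage 1: N_ring = 21 + 2·24 = 69
Stage 1: 21(ω_s−ω_c) = −69(ω_r−ω_c),  ω_s=0, ω_c=1
Stage 1: ω_r = 1 − (21/69)(0−1) = 30/23
  ⇒ ω_r¹/ω_c¹ = 30/23
Stage 2: N_ring = 14 + 2·10 = 34
Stage 2: 14(ω_s−ω_c) = −34(ω_r−ω_c),  ω_s=0, ω_c=1
Stage 2: ω_r = 1 − (14/34)(0−1) = 24/17
  ⇒ ω_r²/ω_c² = 24/17
Coupling ω_c² = ω_r¹ ⇒ overall = 30/23 × 24/17 = 720/391

720/391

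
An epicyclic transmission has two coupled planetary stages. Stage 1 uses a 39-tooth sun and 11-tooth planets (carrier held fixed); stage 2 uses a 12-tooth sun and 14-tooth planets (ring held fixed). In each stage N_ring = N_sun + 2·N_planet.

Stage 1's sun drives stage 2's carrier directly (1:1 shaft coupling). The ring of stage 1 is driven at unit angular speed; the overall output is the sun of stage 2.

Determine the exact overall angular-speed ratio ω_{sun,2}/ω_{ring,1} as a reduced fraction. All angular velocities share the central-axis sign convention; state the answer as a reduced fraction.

Stage 1: N_ring = 39 + 2·11 = 61
Stage 1: 39(ω_s−ω_c) = −61(ω_r−ω_c),  ω_c=0, ω_r=1
Stage 1: ω_s = 0 − (61/39)(1−0) = -61/39
  ⇒ ω_s¹/ω_r¹ = -61/39
Stage 2: N_ring = 12 + 2·14 = 40
Stage 2: 12(ω_s−ω_c) = −40(ω_r−ω_c),  ω_r=0, ω_c=1
Stage 2: ω_s = 1 − (40/12)(0−1) = 13/3
  ⇒ ω_s²/ω_c² = 13/3
Coupling ω_c² = ω_s¹ ⇒ overall = -61/39 × 13/3 = -61/9

-61/9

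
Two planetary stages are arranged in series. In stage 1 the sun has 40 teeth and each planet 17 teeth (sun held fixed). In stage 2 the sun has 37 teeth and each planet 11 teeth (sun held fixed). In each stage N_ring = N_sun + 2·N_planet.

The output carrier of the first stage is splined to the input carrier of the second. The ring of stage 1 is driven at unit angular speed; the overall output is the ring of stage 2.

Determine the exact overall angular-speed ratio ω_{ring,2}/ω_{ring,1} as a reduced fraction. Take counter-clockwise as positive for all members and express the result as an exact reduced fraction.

1184/1121

Stage 1: N_ring = 40 + 2·17 = 74
Stage 1: 40(ω_s−ω_c) = −74(ω_r−ω_c),  ω_s=0, ω_r=1
Stage 1: 40(0−ω_c) = −74(1−ω_c)  ⇒  114ω_c = 74  ⇒  ω_c = 37/57
  ⇒ ω_c¹/ω_r¹ = 37/57
Stage 2: N_ring = 37 + 2·11 = 59
Stage 2: 37(ω_s−ω_c) = −59(ω_r−ω_c),  ω_s=0, ω_c=1
Stage 2: ω_r = 1 − (37/59)(0−1) = 96/59
  ⇒ ω_r²/ω_c² = 96/59
Coupling ω_c² = ω_c¹ ⇒ overall = 37/57 × 96/59 = 1184/1121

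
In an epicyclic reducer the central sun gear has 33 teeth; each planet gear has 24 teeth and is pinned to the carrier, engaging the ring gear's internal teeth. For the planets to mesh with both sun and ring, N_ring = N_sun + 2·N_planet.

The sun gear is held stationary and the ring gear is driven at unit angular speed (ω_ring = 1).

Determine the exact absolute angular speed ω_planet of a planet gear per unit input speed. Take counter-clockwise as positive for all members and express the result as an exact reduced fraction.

27/16

N_ring = 33 + 2·24 = 81
33(ω_s−ω_c) = −81(ω_r−ω_c),  ω_s=0, ω_r=1
33(0−ω_c) = −81(1−ω_c)  ⇒  114ω_c = 81  ⇒  ω_c = 27/38
sun–planet: 33·(0−27/38) = −24·(ω_p−ω_c)  ⇒  ω_p−ω_c = −(33/24)·(-27/38) = 297/304
ω_p = 27/38 + 297/304 = 27/16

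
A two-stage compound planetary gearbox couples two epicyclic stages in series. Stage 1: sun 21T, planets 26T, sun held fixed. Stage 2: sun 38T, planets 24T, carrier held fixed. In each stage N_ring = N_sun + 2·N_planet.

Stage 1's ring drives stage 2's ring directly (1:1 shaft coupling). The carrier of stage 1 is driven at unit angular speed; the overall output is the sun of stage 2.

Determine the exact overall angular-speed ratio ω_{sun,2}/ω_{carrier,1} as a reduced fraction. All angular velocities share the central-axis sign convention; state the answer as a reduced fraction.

-4042/1387

Stage 1: N_ring = 21 + 2·26 = 73
Stage 1: 21(ω_s−ω_c) = −73(ω_r−ω_c),  ω_s=0, ω_c=1
Stage 1: ω_r = 1 − (21/73)(0−1) = 94/73
  ⇒ ω_r¹/ω_c¹ = 94/73
Stage 2: N_ring = 38 + 2·24 = 86
Stage 2: 38(ω_s−ω_c) = −86(ω_r−ω_c),  ω_c=0, ω_r=1
Stage 2: ω_s = 0 − (86/38)(1−0) = -43/19
  ⇒ ω_s²/ω_r² = -43/19
Coupling ω_r² = ω_r¹ ⇒ overall = 94/73 × -43/19 = -4042/1387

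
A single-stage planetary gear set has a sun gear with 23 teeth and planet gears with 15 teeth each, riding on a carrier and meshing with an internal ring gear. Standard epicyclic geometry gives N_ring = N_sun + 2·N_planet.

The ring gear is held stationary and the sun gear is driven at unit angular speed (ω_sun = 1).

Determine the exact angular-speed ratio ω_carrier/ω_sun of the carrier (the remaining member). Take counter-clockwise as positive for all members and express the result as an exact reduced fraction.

N_ring = 23 + 2·15 = 53
23(ω_s−ω_c) = −53(ω_r−ω_c),  ω_r=0, ω_s=1
23(1−ω_c) = −53(0−ω_c)  ⇒  76ω_c = 23  ⇒  ω_c = 23/76
ω_c/ω_s = 23/76

23/76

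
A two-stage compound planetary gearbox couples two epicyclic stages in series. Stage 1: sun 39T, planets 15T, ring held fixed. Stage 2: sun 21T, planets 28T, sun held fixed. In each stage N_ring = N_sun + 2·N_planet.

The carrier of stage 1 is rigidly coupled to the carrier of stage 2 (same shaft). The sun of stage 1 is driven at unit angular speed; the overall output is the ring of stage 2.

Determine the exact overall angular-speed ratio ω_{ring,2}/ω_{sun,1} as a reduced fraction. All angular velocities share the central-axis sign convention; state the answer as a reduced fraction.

91/198

Stage 1: N_ring = 39 + 2·15 = 69
Stage 1: 39(ω_s−ω_c) = −69(ω_r−ω_c),  ω_r=0, ω_s=1
Stage 1: 39(1−ω_c) = −69(0−ω_c)  ⇒  108ω_c = 39  ⇒  ω_c = 13/36
  ⇒ ω_c¹/ω_s¹ = 13/36
Stage 2: N_ring = 21 + 2·28 = 77
Stage 2: 21(ω_s−ω_c) = −77(ω_r−ω_c),  ω_s=0, ω_c=1
Stage 2: ω_r = 1 − (21/77)(0−1) = 14/11
  ⇒ ω_r²/ω_c² = 14/11
Coupling ω_c² = ω_c¹ ⇒ overall = 13/36 × 14/11 = 91/198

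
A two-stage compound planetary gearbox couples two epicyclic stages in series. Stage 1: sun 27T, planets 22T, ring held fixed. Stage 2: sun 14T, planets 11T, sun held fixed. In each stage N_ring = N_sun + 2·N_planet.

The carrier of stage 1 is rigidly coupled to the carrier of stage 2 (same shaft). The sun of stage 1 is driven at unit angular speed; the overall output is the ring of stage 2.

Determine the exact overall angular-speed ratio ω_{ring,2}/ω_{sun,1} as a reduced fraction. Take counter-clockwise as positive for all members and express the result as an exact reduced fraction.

75/196

Stage 1: N_ring = 27 + 2·22 = 71
Stage 1: 27(ω_s−ω_c) = −71(ω_r−ω_c),  ω_r=0, ω_s=1
Stage 1: 27(1−ω_c) = −71(0−ω_c)  ⇒  98ω_c = 27  ⇒  ω_c = 27/98
  ⇒ ω_c¹/ω_s¹ = 27/98
Stage 2: N_ring = 14 + 2·11 = 36
Stage 2: 14(ω_s−ω_c) = −36(ω_r−ω_c),  ω_s=0, ω_c=1
Stage 2: ω_r = 1 − (14/36)(0−1) = 25/18
  ⇒ ω_r²/ω_c² = 25/18
Coupling ω_c² = ω_c¹ ⇒ overall = 27/98 × 25/18 = 75/196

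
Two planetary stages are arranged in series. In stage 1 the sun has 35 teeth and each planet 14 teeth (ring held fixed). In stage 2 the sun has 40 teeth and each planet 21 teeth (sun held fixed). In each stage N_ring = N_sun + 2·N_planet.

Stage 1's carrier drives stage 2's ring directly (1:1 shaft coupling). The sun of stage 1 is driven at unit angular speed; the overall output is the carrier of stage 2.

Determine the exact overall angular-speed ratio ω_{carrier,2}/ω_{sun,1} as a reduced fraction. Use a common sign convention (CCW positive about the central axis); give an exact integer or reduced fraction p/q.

Stage 1: N_ring = 35 + 2·14 = 63
Stage 1: 35(ω_s−ω_c) = −63(ω_r−ω_c),  ω_r=0, ω_s=1
Stage 1: 35(1−ω_c) = −63(0−ω_c)  ⇒  98ω_c = 35  ⇒  ω_c = 5/14
  ⇒ ω_c¹/ω_s¹ = 5/14
Stage 2: N_ring = 40 + 2·21 = 82
Stage 2: 40(ω_s−ω_c) = −82(ω_r−ω_c),  ω_s=0, ω_r=1
Stage 2: 40(0−ω_c) = −82(1−ω_c)  ⇒  122ω_c = 82  ⇒  ω_c = 41/61
  ⇒ ω_c²/ω_r² = 41/61
Coupling ω_r² = ω_c¹ ⇒ overall = 5/14 × 41/61 = 205/854

205/854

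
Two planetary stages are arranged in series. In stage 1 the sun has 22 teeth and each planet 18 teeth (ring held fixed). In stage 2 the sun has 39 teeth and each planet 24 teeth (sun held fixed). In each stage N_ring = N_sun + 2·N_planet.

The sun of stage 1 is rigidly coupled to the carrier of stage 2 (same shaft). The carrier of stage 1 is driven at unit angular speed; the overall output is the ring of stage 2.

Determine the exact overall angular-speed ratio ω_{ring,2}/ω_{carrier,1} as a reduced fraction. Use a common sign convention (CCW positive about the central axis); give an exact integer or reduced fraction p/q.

Stage 1: N_ring = 22 + 2·18 = 58
Stage 1: 22(ω_s−ω_c) = −58(ω_r−ω_c),  ω_r=0, ω_c=1
Stage 1: ω_s = 1 − (58/22)(0−1) = 40/11
  ⇒ ω_s¹/ω_c¹ = 40/11
Stage 2: N_ring = 39 + 2·24 = 87
Stage 2: 39(ω_s−ω_c) = −87(ω_r−ω_c),  ω_s=0, ω_c=1
Stage 2: ω_r = 1 − (39/87)(0−1) = 42/29
  ⇒ ω_r²/ω_c² = 42/29
Coupling ω_c² = ω_s¹ ⇒ overall = 40/11 × 42/29 = 1680/319

1680/319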